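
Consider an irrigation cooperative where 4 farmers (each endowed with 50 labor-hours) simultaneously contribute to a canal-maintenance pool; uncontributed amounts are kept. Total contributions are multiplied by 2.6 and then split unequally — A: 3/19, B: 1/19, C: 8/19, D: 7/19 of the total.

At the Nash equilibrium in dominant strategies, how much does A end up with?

A player with share s gets back 2.6·s per unit contributed, so full contribution is dominant for anyone with s > 1/2.6 = 0.3846 and zero contribution is dominant for anyone below.
C alone (share 8/19) is above the threshold, contributing 50; the remaining 3 contribute 0. Total contributed: 50.
A keeps 50 and receives 2.6 × 50 × 3/19 = 20.53 from the canal-maintenance pool, for a payoff of 70.53.

70.53 labor-hours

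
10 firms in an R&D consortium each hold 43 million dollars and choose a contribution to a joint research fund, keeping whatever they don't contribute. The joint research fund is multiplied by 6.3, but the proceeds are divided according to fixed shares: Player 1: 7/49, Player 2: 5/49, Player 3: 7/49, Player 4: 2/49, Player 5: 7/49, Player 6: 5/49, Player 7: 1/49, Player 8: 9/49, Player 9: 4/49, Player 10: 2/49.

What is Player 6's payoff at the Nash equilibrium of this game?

A player with share s gets back 6.3·s per unit contributed, so full contribution is dominant for anyone with s > 1/6.3 = 0.1587 and zero contribution is dominant for anyone below.
Only Player 8 (9/49) clears that bar, contributing 43; the remaining 9 contribute 0. Total contributed: 43.
Player 6 keeps 43 and receives 6.3 × 43 × 5/49 = 27.64 from the joint research fund, for a payoff of 70.64.

70.64 million dollars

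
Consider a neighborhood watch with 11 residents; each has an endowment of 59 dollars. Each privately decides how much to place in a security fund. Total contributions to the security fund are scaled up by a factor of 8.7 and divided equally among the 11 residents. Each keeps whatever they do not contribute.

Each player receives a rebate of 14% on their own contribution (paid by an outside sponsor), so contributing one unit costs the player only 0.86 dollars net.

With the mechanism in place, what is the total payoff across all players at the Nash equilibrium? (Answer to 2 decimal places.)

Even with the mechanism, each unit contributed returns only (8.7/11) / 0.86 = 0.9197 per unit of net cost, so contributing nothing is still dominant.
Everyone keeps their endowment and the group total is 11 × 59 = 649.

649.00 dollars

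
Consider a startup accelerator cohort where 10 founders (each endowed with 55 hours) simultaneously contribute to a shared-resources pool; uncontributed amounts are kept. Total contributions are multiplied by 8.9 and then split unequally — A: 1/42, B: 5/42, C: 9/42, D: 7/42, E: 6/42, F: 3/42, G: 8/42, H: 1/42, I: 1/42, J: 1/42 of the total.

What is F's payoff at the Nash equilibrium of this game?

A player with share s gets back 8.9·s per unit contributed, so full contribution is dominant for anyone with s > 1/8.9 = 0.1124 and zero contribution is dominant for anyone below.
B, C, D, E and G clear that bar, contributing 55 each; the remaining 5 contribute 0. Total contributed: 275.
F keeps 55 and receives 8.9 × 275 × 3/42 = 174.82 from the shared-resources pool, for a payoff of 229.82.

229.82 hours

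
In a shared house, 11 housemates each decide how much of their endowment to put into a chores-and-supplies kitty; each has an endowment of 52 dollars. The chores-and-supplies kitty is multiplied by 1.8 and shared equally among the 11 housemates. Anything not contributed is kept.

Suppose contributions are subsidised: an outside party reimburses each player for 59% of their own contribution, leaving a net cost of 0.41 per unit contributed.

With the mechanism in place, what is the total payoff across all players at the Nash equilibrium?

572.00 dollars

With the mechanism, a contributed unit returns (1.8/11) / 0.41 = 0.3991 per unit of net cost — still below 1 — so contributing 0 remains dominant for every player.
Everyone keeps their endowment and the group total is 11 × 52 = 572.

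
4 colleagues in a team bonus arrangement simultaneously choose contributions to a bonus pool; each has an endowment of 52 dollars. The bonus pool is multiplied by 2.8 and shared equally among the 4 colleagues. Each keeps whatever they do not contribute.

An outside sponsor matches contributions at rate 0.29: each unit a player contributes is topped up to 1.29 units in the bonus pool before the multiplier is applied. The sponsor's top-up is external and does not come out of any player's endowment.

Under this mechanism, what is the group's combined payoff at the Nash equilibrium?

With the mechanism, a contributed unit returns 2.8 × 1.29 / 4 = 0.9030 per unit of net cost — still below 1 — so contributing 0 remains dominant for every player.
Everyone keeps their endowment and the group total is 4 × 52 = 208.

208.00 dollars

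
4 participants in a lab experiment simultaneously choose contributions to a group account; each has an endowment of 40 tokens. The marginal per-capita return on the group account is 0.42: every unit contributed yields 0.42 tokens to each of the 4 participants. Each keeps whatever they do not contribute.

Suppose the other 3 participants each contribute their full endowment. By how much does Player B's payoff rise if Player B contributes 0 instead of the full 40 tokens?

Switching from a contribution of 40 to 0 lets Player B keep an extra 40 tokens, but lowers the group account by 40, which costs Player B their own share of that drop: 0.42 × 40 = 16.80.
Net gain = 40 − 16.80 = 23.20. The private return per contributed unit (0.42) is below 1, so free-riding is indeed the best response regardless of what the others do.

23.20 tokens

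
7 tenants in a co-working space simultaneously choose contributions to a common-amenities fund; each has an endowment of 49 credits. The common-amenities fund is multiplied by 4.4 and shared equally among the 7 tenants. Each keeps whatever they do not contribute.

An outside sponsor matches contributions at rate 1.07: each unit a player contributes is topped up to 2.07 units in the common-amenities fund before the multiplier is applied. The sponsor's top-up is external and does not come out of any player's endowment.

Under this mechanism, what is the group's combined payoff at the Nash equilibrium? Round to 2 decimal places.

With the mechanism, a contributed unit returns 4.4 × 2.07 / 7 = 1.3011 per unit of net cost to the contributor — now above 1 — so contributing fully is weakly dominant for every player.
So the Nash equilibrium is full contribution by all 7; the group earns 4.4 × 2.07 × 343 = 3124.04.

3124.04 credits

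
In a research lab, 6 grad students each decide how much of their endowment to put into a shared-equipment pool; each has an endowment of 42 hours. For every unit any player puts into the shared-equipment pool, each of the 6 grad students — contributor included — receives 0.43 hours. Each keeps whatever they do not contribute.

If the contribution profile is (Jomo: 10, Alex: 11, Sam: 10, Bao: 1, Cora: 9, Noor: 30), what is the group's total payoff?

Total contributed: 10 + 11 + 10 + 1 + 9 + 30 = 71; total kept: 6 × 42 − 71 = 181.
The shared-equipment pool pays out 0.43 × 6 × 71 = 183.18 in aggregate.
Group total = 181 + 183.18 = 364.18.

364.18 hours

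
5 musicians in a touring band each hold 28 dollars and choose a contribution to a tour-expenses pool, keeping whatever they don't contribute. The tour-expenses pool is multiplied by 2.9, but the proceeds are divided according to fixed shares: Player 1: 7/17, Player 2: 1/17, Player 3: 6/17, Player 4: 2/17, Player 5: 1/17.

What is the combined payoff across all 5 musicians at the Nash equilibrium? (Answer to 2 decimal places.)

Player j's private return per contributed unit is 2.9 × (j's share). Contributing is weakly dominant for j when that share is at least 1/2.9 = 0.3448, and contributing 0 is dominant otherwise.
Player 1 and Player 3 clear that bar, contributing 28 each; the remaining 3 contribute 0. Total contributed: 56.
The tour-expenses pool pays out 2.9 × 56 = 162.40 in total (split across the unequal shares, but the aggregate is all that matters for the group sum).
The 3 free-riders keep 28 each, adding 84. Group total = 84 + 162.40 = 246.40.

246.40 dollars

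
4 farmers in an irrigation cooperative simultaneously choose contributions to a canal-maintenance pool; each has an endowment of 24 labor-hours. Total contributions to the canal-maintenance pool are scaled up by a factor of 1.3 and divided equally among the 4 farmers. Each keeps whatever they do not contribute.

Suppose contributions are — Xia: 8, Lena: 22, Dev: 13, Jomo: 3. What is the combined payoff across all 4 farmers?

Total contributed: 8 + 22 + 13 + 3 = 46; total kept: 4 × 24 − 46 = 50.
The canal-maintenance pool pays out 1.3 × 46 = 59.80 in aggregate.
Group total = 50 + 59.80 = 109.80.

109.80 labor-hours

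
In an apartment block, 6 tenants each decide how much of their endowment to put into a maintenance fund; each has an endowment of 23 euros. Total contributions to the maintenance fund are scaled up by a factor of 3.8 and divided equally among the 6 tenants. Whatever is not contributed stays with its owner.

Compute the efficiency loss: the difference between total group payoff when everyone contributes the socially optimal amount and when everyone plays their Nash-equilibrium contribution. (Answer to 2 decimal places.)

386.40 euros

Each contributed unit returns 3.8/6 = 0.6333 to its contributor — below 1 — so contributing 0 is dominant for every player. At the Nash equilibrium everyone keeps their 23, and the group total is 6 × 23 = 138.
Each contributed unit returns 3.800 to the group as a whole (0.6333 to each of 6 players), which exceeds 1, so the social optimum is full contribution: group total = 3.800 × 138 = 524.40.
Efficiency loss = 524.40 − 138 = 386.40.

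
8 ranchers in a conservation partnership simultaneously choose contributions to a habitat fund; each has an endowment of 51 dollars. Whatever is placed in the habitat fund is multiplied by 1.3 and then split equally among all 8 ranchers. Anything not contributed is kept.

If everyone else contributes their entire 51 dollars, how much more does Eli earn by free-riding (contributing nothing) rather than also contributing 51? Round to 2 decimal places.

Switching from a contribution of 51 to 0 lets Eli keep an extra 51 dollars, but lowers the habitat fund by 51, which costs Eli their own share of that drop: 1.3/8 × 51 = 8.29.
Net gain = 51 − 8.29 = 42.71. The private return per contributed unit (0.1625) is below 1, so free-riding is indeed the best response regardless of what the others do.

42.71 dollars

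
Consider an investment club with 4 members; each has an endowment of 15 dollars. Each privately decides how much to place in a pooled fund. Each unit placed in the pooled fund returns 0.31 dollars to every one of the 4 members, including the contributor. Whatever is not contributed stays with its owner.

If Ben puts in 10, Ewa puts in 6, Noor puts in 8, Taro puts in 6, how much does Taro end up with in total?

Total contributed: 10 + 6 + 8 + 6 = 30.
Each receives 0.31 × 30 = 9.30 from the pooled fund.
Taro keeps 15 − 6 = 9, so Taro's payoff is 9 + 9.30 = 18.30.

18.30 dollars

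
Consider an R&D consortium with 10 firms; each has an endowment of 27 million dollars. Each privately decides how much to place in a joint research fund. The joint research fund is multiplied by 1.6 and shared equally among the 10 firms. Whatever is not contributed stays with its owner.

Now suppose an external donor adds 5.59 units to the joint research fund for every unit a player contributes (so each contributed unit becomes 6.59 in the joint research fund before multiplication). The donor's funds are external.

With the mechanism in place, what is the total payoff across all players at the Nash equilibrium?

Under the mechanism each unit contributed yields 1.6 × 6.59 / 10 = 1.0544 back to its contributor per unit of net cost, which exceeds 1, making full contribution the dominant choice for everyone.
So the Nash equilibrium is full contribution by all 10; the group earns 1.6 × 6.59 × 270 = 2846.88.

2846.88 million dollars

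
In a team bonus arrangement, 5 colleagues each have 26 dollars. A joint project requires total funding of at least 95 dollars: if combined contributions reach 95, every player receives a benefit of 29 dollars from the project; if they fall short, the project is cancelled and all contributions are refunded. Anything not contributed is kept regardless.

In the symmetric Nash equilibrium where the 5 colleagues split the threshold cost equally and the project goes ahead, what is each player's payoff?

Equal share of the threshold: 95/5 = 19.
At this profile no one gains by cutting their contribution: any cut drops the total below 95, the project is cancelled, contributions are refunded, and the deviator ends with 26, which is less than 26 − 19 + 29 = 36. Contributing more than 19 just wastes the excess. So contributing exactly 19 is a best response.
Each player's payoff: 26 − 19 + 29 = 36.

36 dollars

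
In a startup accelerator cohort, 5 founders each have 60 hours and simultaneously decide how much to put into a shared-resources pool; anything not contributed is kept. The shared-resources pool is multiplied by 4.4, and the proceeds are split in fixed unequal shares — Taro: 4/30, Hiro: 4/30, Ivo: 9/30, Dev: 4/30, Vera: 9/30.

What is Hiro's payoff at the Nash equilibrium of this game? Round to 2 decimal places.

Player j's private return per contributed unit is 4.4 × (j's share). Contributing is weakly dominant for j when that share is at least 1/4.4 = 0.2273, and contributing 0 is dominant otherwise.
Ivo and Vera clear that bar, contributing 60 each; the remaining 3 contribute 0. Total contributed: 120.
Hiro keeps 60 and receives 4.4 × 120 × 4/30 = 70.40 from the shared-resources pool, for a payoff of 130.40.

130.40 hours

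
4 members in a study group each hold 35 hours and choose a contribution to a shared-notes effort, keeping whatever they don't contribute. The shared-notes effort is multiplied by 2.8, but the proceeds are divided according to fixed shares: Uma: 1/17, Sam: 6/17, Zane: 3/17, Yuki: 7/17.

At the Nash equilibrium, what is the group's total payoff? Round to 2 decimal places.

A player with share s gets back 2.8·s per unit contributed, so full contribution is dominant for anyone with s > 1/2.8 = 0.3571 and zero contribution is dominant for anyone below.
The only share above 0.3571 is Yuki's 7/17, contributing 35; the remaining 3 contribute 0. Total contributed: 35.
The shared-notes effort pays out 2.8 × 35 = 98.00 in total (split across the unequal shares, but the aggregate is all that matters for the group sum).
The 3 free-riders keep 35 each, adding 105. Group total = 105 + 98.00 = 203.00.

203.00 hours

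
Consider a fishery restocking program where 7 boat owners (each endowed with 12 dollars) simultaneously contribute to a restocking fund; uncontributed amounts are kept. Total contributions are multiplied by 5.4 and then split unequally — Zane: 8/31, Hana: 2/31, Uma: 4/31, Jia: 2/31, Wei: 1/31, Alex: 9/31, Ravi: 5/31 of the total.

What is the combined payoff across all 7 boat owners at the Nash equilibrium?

189.60 dollars

A player with share s gets back 5.4·s per unit contributed, so full contribution is dominant for anyone with s > 1/5.4 = 0.1852 and zero contribution is dominant for anyone below.
Zane and Alex are above the threshold, contributing 12 each; the remaining 5 contribute 0. Total contributed: 24.
The restocking fund pays out 5.4 × 24 = 129.60 in total (split across the unequal shares, but the aggregate is all that matters for the group sum).
The 5 free-riders keep 12 each, adding 60. Group total = 60 + 129.60 = 189.60.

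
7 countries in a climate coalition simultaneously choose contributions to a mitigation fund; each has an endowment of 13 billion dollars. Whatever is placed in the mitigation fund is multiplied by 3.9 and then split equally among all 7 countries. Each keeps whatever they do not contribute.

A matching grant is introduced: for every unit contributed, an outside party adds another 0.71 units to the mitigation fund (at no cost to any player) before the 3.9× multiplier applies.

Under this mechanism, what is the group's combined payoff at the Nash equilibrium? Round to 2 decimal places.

With the mechanism, a contributed unit returns 3.9 × 1.71 / 7 = 0.9527 per unit of net cost — still below 1 — so contributing 0 remains dominant for every player.
At the Nash equilibrium no one contributes; group total payoff = 7 × 13 = 91.

91.00 billion dollars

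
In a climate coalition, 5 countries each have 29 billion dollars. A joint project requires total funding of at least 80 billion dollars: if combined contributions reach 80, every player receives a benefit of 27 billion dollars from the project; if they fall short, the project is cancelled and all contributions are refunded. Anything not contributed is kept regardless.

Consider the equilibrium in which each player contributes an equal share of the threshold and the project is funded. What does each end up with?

40 billion dollars

Equal share of the threshold: 80/5 = 16.
At this profile no one gains by cutting their contribution: any cut drops the total below 80, the project is cancelled, contributions are refunded, and the deviator ends with 29, which is less than 29 − 16 + 27 = 40. Contributing more than 16 just wastes the excess. So contributing exactly 16 is a best response.
Each player's payoff: 29 − 16 + 27 = 40.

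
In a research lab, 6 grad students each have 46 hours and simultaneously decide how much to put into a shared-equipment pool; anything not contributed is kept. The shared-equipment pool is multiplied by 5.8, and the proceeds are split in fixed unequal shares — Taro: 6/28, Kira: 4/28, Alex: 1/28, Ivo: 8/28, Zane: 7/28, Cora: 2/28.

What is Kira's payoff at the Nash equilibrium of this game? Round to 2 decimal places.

Player j's private return per contributed unit is 5.8 × (j's share). Contributing is weakly dominant for j when that share is at least 1/5.8 = 0.1724, and contributing 0 is dominant otherwise.
Taro, Ivo and Zane are above the threshold, contributing 46 each; the remaining 3 contribute 0. Total contributed: 138.
Kira keeps 46 and receives 5.8 × 138 × 4/28 = 114.34 from the shared-equipment pool, for a payoff of 160.34.

160.34 hours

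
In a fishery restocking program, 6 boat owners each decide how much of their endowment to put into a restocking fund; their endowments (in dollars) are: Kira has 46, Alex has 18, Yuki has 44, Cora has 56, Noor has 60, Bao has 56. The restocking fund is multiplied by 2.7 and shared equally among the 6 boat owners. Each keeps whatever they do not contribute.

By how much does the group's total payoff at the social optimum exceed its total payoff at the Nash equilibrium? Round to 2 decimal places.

The private return per contributed unit is 2.7/6 = 0.4500 < 1 for every player regardless of endowment, so the Nash equilibrium is zero contribution and the group total is Σ E_j = 46 + 18 + 44 + 56 + 60 + 56 = 280.
Each contributed unit returns 2.700 to the group, so the social optimum is full contribution by everyone: group total = 2.700 × 280 = 756.00.
Efficiency loss = (2.700 − 1) × 280 = 476.00.

476.00 dollars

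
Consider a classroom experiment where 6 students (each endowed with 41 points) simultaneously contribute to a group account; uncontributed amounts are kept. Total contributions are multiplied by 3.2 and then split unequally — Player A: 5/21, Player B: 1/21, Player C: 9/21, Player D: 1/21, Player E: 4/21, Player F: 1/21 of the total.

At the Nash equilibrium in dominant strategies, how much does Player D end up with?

47.25 points

Player j's private return per contributed unit is 3.2 × (j's share). Contributing is weakly dominant for j when that share is at least 1/3.2 = 0.3125, and contributing 0 is dominant otherwise.
The only share above 0.3125 is Player C's 9/21, contributing 41; the remaining 5 contribute 0. Total contributed: 41.
Player D keeps 41 and receives 3.2 × 41 × 1/21 = 6.25 from the group account, for a payoff of 47.25.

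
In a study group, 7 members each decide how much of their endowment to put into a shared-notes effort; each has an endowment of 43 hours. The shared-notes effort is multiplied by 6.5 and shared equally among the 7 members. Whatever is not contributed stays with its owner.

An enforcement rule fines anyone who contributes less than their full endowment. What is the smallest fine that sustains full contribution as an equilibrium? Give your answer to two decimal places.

3.07 hours

Given the others contribute fully, the best deviation is to contribute 0 (any partial contribution still incurs the fine and gives up units whose private return 0.9286 is below 1).
Deviating from 43 to 0 saves 43 hours but forfeits the deviator's share of the drop in the shared-notes effort: 6.5/7 × 43 = 39.93.
So the deviation gain is 43 − 39.93 = 3.07, and the fine must be at least 3.07 hours to wipe it out.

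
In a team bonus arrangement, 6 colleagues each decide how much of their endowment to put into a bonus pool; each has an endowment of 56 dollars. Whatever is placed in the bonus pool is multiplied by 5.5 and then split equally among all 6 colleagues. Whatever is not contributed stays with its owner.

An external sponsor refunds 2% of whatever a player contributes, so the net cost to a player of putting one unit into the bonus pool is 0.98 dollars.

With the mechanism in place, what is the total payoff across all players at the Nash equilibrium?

336.00 dollars

Even with the mechanism, each unit contributed returns only (5.5/6) / 0.98 = 0.9354 per unit of net cost, so contributing nothing is still dominant.
At the Nash equilibrium no one contributes; group total payoff = 6 × 56 = 336.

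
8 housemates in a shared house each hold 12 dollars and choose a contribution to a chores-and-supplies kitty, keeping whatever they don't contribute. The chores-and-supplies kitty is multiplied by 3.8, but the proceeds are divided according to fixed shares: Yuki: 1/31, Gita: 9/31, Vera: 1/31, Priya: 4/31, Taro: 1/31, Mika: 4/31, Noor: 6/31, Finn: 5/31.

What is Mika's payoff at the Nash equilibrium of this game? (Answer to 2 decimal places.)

17.88 dollars

Each unit j contributes comes back to j as 3.8 × (j's share), so j prefers to contribute only if that share exceeds 1/3.8 = 0.2632; otherwise keeping the unit dominates.
The only share above 0.2632 is Gita's 9/31, contributing 12; the remaining 7 contribute 0. Total contributed: 12.
Mika keeps 12 and receives 3.8 × 12 × 4/31 = 5.88 from the chores-and-supplies kitty, for a payoff of 17.88.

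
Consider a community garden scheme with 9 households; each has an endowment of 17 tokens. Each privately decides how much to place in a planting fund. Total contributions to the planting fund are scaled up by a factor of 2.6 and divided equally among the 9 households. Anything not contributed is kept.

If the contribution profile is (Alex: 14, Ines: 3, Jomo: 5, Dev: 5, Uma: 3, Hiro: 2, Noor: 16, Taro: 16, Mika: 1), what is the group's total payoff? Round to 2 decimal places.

257.00 tokens

Total contributed: 14 + 3 + 5 + 5 + 3 + 2 + 16 + 16 + 1 = 65; total kept: 9 × 17 − 65 = 88.
The planting fund pays out 2.6 × 65 = 169.00 in aggregate.
Group total = 88 + 169.00 = 257.00.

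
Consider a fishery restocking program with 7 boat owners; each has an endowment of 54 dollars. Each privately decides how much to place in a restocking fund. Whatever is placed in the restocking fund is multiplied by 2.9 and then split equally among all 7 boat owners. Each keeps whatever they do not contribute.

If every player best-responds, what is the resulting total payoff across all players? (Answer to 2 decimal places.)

Each contributed unit returns 2.9/7 = 0.4143 to its contributor — below 1 — so contributing 0 is dominant for every player. At the Nash equilibrium everyone keeps their 54, and the group total is 7 × 54 = 378.

378.00 dollars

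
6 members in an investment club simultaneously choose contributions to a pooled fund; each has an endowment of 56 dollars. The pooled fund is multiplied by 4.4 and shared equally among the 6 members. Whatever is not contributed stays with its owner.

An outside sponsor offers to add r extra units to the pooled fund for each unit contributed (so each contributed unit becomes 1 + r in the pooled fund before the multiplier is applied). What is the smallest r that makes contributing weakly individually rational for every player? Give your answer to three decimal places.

0.364

With matching at rate r, one contributed unit becomes (1 + r) in the pooled fund and returns 4.4 × (1 + r) / 6 to the contributor.
Setting this equal to 1: 1 + r = 6/4.4 = 1.3636.
So the minimum matching rate is r = 1.3636 − 1 = 0.364.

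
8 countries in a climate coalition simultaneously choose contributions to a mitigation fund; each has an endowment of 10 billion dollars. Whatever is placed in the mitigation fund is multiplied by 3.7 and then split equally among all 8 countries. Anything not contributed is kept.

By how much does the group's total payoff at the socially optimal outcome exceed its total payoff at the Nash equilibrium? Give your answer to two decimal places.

216.00 billion dollars

Each contributed unit returns 3.7/8 = 0.4625 to its contributor — below 1 — so contributing 0 is dominant for every player. At the Nash equilibrium everyone keeps their 10, and the group total is 8 × 10 = 80.
Each contributed unit returns 3.700 to the group as a whole (0.4625 to each of 8 players), which exceeds 1, so the social optimum is full contribution: group total = 3.700 × 80 = 296.00.
Efficiency loss = 296.00 − 80 = 216.00.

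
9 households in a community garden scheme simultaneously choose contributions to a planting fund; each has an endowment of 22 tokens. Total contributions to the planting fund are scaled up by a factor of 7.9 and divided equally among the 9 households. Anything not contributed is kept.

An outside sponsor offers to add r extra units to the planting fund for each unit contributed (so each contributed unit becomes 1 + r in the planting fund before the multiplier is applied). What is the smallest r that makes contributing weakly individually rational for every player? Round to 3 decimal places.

0.139

With matching at rate r, one contributed unit becomes (1 + r) in the planting fund and returns 7.9 × (1 + r) / 9 to the contributor.
Setting this equal to 1: 1 + r = 9/7.9 = 1.1392.
So the minimum matching rate is r = 1.1392 − 1 = 0.139.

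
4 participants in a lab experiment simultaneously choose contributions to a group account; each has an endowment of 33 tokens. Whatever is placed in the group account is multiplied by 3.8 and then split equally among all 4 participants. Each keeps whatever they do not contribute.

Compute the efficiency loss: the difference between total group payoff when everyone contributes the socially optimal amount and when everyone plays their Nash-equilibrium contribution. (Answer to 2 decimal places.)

Each contributed unit returns 3.8/4 = 0.9500 to its contributor — below 1 — so contributing 0 is dominant for every player. At the Nash equilibrium everyone keeps their 33, and the group total is 4 × 33 = 132.
Each contributed unit returns 3.800 to the group as a whole (0.9500 to each of 4 players), which exceeds 1, so the social optimum is full contribution: group total = 3.800 × 132 = 501.60.
Efficiency loss = 501.60 − 132 = 369.60.

369.60 tokens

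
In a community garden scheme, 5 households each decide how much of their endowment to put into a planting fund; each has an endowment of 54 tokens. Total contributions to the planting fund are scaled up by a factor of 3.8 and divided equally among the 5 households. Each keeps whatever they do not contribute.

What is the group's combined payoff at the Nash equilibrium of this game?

Each contributed unit returns 3.8/5 = 0.7600 to its contributor — below 1 — so contributing 0 is dominant for every player. At the Nash equilibrium everyone keeps their 54, and the group total is 5 × 54 = 270.

270.00 tokens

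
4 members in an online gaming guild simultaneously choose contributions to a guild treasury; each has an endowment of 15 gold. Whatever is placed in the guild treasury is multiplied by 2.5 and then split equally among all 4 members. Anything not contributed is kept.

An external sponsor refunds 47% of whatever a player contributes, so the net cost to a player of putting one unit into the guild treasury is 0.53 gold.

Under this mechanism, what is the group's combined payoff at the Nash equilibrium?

178.20 gold

Under the mechanism each unit contributed yields (2.5/4) / 0.53 = 1.1792 back to its contributor per unit of net cost, which exceeds 1, making full contribution the dominant choice for everyone.
So the Nash equilibrium is full contribution by all 4; the group earns 4 × (15 × 0.47 + 2.5 × 15) = 178.20.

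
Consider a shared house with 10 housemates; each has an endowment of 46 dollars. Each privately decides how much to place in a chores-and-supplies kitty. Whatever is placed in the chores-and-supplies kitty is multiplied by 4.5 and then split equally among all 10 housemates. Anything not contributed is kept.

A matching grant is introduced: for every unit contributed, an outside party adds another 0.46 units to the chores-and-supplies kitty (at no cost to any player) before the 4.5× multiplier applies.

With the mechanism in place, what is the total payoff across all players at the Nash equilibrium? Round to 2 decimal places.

The effective private return is 4.5 × 1.46 / 10 = 0.6570, which is still under 1, so the mechanism doesn't change anyone's dominant strategy: zero contribution.
Everyone keeps their endowment and the group total is 10 × 46 = 460.

460.00 dollars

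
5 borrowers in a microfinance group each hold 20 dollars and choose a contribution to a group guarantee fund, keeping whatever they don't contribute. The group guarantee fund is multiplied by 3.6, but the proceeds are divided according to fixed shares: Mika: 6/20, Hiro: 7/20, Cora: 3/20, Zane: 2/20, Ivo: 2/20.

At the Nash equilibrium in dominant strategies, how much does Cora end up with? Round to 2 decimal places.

41.60 dollars

Each unit j contributes comes back to j as 3.6 × (j's share), so j prefers to contribute only if that share exceeds 1/3.6 = 0.2778; otherwise keeping the unit dominates.
Mika and Hiro clear that bar, contributing 20 each; the remaining 3 contribute 0. Total contributed: 40.
Cora keeps 20 and receives 3.6 × 40 × 3/20 = 21.60 from the group guarantee fund, for a payoff of 41.60.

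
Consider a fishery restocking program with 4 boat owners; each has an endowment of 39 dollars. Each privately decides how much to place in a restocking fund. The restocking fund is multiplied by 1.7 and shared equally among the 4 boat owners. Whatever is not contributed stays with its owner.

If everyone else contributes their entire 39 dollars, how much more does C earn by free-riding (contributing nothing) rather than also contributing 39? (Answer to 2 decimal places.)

22.43 dollars

Switching from a contribution of 39 to 0 lets C keep an extra 39 dollars, but lowers the restocking fund by 39, which costs C their own share of that drop: 1.7/4 × 39 = 16.57.
Net gain = 39 − 16.57 = 22.43. The private return per contributed unit (0.4250) is below 1, so free-riding is indeed the best response regardless of what the others do.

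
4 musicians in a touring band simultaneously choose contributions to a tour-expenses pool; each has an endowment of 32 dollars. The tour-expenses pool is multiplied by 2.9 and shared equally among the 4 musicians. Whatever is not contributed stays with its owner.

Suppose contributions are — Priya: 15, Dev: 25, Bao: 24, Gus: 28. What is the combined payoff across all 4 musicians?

Total contributed: 15 + 25 + 24 + 28 = 92; total kept: 4 × 32 − 92 = 36.
The tour-expenses pool pays out 2.9 × 92 = 266.80 in aggregate.
Group total = 36 + 266.80 = 302.80.

302.80 dollars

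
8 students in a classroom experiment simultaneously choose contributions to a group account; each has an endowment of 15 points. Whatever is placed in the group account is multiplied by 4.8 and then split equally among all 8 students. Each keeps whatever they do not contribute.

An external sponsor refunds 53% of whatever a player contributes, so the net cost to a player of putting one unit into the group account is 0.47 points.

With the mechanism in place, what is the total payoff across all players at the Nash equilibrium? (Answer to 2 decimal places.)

639.60 points

Under the mechanism each unit contributed yields (4.8/8) / 0.47 = 1.2766 back to its contributor per unit of net cost, which exceeds 1, making full contribution the dominant choice for everyone.
So the Nash equilibrium is full contribution by all 8; the group earns 8 × (15 × 0.53 + 4.8 × 15) = 639.60.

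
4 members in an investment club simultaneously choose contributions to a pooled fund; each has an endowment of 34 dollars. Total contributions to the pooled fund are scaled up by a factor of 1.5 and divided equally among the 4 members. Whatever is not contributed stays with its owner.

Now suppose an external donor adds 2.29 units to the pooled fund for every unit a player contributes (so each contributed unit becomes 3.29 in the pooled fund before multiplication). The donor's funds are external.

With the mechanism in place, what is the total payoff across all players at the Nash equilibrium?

The effective private return per unit is now 1.5 × 3.29 / 4 = 1.2338 > 1, so every player's dominant strategy flips to full contribution.
So the Nash equilibrium is full contribution by all 4; the group earns 1.5 × 3.29 × 136 = 671.16.

671.16 dollars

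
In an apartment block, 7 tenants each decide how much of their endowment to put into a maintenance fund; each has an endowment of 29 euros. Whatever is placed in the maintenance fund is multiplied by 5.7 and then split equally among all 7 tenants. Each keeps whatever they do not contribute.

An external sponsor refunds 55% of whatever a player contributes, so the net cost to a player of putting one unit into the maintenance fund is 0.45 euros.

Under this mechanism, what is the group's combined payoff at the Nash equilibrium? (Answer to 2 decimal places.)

1268.75 euros

Under the mechanism each unit contributed yields (5.7/7) / 0.45 = 1.8095 back to its contributor per unit of net cost, which exceeds 1, making full contribution the dominant choice for everyone.
At the Nash equilibrium everyone contributes 29. Group total payoff = 7 × (29 × 0.55 + 5.7 × 29) = 1268.75.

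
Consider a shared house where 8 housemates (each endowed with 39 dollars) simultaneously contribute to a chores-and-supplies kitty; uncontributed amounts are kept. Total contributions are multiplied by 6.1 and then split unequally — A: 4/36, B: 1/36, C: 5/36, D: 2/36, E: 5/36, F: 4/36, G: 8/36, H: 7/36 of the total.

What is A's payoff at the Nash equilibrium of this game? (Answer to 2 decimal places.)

91.87 dollars

Each unit j contributes comes back to j as 6.1 × (j's share), so j prefers to contribute only if that share exceeds 1/6.1 = 0.1639; otherwise keeping the unit dominates.
G and H are above the threshold, contributing 39 each; the remaining 6 contribute 0. Total contributed: 78.
A keeps 39 and receives 6.1 × 78 × 4/36 = 52.87 from the chores-and-supplies kitty, for a payoff of 91.87.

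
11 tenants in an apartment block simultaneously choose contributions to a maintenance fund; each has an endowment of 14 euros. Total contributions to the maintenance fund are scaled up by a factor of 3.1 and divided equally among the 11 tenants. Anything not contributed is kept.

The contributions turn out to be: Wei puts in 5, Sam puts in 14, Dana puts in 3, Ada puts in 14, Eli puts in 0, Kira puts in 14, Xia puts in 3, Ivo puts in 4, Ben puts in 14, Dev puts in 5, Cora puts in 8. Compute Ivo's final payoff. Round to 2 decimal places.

Total contributed: 5 + 14 + 3 + 14 + 0 + 14 + 3 + 4 + 14 + 5 + 8 = 84.
Each receives 3.1 × 84 / 11 = 23.67 from the maintenance fund.
Ivo keeps 14 − 4 = 10, so Ivo's payoff is 10 + 23.67 = 33.67.

33.67 euros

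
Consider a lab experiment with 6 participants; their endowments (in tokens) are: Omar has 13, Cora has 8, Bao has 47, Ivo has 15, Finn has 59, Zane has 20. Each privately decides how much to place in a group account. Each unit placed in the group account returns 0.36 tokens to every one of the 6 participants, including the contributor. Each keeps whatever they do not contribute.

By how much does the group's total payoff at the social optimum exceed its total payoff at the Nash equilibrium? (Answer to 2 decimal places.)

187.92 tokens

The private return per contributed unit is 0.36 < 1 for everyone, so the Nash equilibrium is zero contribution and the group total is Σ E_j = 13 + 8 + 47 + 15 + 59 + 20 = 162.
Each contributed unit returns 2.160 to the group, so the social optimum is full contribution by everyone: group total = 2.160 × 162 = 349.92.
Efficiency loss = (2.160 − 1) × 162 = 187.92.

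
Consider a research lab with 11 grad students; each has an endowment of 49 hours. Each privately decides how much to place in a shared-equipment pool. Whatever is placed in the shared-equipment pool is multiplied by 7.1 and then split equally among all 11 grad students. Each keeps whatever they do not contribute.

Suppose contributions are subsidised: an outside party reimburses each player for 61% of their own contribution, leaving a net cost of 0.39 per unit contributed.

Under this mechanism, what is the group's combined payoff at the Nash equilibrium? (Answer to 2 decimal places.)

4155.69 hours

With the mechanism, a contributed unit returns (7.1/11) / 0.39 = 1.6550 per unit of net cost to the contributor — now above 1 — so contributing fully is weakly dominant for every player.
At the Nash equilibrium everyone contributes 49. Group total payoff = 11 × (49 × 0.61 + 7.1 × 49) = 4155.69.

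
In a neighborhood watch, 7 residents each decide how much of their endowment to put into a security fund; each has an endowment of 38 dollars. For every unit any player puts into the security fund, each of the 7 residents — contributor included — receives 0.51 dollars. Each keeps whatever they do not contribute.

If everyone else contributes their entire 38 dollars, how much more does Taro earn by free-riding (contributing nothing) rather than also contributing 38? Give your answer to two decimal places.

18.62 dollars

Switching from a contribution of 38 to 0 lets Taro keep an extra 38 dollars, but lowers the security fund by 38, which costs Taro their own share of that drop: 0.51 × 38 = 19.38.
Net gain = 38 − 19.38 = 18.62. The private return per contributed unit (0.51) is below 1, so free-riding is indeed the best response regardless of what the others do.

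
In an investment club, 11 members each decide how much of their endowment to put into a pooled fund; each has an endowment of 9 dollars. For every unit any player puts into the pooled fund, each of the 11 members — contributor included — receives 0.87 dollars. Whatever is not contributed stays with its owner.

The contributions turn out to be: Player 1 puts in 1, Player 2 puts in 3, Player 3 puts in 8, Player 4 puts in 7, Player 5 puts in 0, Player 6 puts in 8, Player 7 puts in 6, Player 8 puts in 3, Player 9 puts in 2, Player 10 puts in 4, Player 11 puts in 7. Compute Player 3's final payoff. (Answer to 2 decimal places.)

43.63 dollars

Total contributed: 1 + 3 + 8 + 7 + 0 + 8 + 6 + 3 + 2 + 4 + 7 = 49.
Each receives 0.87 × 49 = 42.63 from the pooled fund.
Player 3 keeps 9 − 8 = 1, so Player 3's payoff is 1 + 42.63 = 43.63.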